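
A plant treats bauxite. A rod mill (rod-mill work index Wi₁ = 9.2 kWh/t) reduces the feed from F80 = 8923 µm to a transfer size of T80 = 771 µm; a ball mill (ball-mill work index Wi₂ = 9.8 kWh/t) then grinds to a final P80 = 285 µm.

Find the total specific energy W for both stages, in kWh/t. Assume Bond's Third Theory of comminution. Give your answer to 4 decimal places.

W = 4.6150 kWh/t

W = 10 Wi / √P80 − 10 Wi / √F80
Stage 1 (8923→771 µm, Wi₁=9.2): W₁ = 10·9.2·(0.036014 − 0.010586) = 2.3394 kWh/t
Stage 2 (771→285 µm, Wi₂=9.8): W₂ = 10·9.8·(0.059235 − 0.036014) = 2.2756 kWh/t
W = W₁ + W₂ = 2.3394 + 2.2756 = 4.6150 kWh/t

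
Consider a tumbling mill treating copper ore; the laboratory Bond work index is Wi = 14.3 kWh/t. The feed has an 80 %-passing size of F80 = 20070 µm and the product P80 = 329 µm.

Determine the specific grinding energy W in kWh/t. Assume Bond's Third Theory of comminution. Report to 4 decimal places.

Bond:  W = 10 Wi (1/√P − 1/√F)
1/√329 = 0.055132;  1/√20070 = 0.007059
W = 10·14.3·(0.055132 − 0.007059) = 6.8744 kWh/t

W = 6.8744 kWh/t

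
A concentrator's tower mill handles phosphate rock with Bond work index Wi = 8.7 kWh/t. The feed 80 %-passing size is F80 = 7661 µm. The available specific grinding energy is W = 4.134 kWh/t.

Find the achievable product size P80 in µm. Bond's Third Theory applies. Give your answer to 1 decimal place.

W = 10 Wi (P80^-0.5 − F80^-0.5)
⇒ 1/√P80 = W/(10·Wi) + 1/√F80
  = 4.1340/(10·8.7) + 1/√7661 = 0.047517 + 0.011425 = 0.058942
P80 = (1/0.058942)² = 16.9658² = 287.84 µm

P80 = 287.8 µm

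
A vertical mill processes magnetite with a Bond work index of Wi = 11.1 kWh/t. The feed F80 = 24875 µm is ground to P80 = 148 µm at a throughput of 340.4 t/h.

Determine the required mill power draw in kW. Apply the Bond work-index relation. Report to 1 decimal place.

P = 2866.3 kW

W = 10 Wi (1/√P80 − 1/√F80)  [Bond]
W = 10·11.1·(1/√148 − 1/√24875) = 10·11.1·(0.075859) = 8.4204 kWh/t
Mill draw = 8.4204 × 340.4 = 2866.3 kW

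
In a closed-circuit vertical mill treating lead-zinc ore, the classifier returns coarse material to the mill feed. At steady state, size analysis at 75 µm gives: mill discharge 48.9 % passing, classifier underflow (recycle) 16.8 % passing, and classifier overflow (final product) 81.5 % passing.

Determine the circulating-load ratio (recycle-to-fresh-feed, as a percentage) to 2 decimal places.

Mass balance on the −75 µm fraction:
(1+r)d = ru + o → r = (o−d)/(d−u)
r = (81.5 − 48.9)/(48.9 − 16.8) = 32.6/32.1 = 1.0156
CL = 100·r = 101.56 %

CL = 101.56 %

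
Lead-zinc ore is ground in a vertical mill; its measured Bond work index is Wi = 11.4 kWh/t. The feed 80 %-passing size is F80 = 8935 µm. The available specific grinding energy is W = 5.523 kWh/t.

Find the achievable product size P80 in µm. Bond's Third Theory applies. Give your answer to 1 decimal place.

Bond: W = 10·Wi·(1/√P80 − 1/√F80)
1/√P80 = 1/√F80 + W/(10·Wi)
  = 5.5230/(10·11.4) + 1/√8935 = 0.048447 + 0.010579 = 0.059027
P80 = (1/0.059027)² = 16.9415² = 287.02 µm

P80 = 287.0 µm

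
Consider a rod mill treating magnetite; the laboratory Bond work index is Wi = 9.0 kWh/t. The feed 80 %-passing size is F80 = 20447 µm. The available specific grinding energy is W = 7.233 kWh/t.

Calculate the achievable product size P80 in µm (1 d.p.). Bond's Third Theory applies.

W = 10·Wi·[P80^(−½) − F80^(−½)]
⇒ 1/√P80 = W/(10·Wi) + 1/√F80
  = 7.2330/(10·9.0) + 1/√20447 = 0.080367 + 0.006993 = 0.087360
P80 = (1/0.087360)² = 11.4469² = 131.03 µm

P80 = 131.0 µm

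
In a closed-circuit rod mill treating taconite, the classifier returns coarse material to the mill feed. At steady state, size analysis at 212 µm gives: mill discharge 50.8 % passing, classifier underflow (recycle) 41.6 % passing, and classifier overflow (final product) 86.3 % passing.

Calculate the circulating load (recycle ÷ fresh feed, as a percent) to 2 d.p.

CL = 385.87 %

Balance %-passing 212 µm (r = R/F):
(1+r)·d = r·u + o ⇒ r = (o−d)/(d−u)
r = (86.3 − 50.8)/(50.8 − 41.6) = 35.5/9.2 = 3.8587
CL = 100·r = 385.87 %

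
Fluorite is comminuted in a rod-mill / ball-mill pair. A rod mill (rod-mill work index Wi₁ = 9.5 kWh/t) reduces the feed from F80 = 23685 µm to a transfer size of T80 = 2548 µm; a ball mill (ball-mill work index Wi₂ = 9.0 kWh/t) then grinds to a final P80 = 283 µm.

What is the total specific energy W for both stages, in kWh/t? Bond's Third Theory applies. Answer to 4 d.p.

W = 10·Wi·(P80^(-½) − F80^(-½))
Stage 1 (23685→2548 µm, Wi₁=9.5): W₁ = 10·9.5·(0.019811 − 0.006498) = 1.2647 kWh/t
Stage 2 (2548→283 µm, Wi₂=9.0): W₂ = 10·9.0·(0.059444 − 0.019811) = 3.5670 kWh/t
W = W₁ + W₂ = 1.2647 + 3.5670 = 4.8317 kWh/t

W = 4.8317 kWh/t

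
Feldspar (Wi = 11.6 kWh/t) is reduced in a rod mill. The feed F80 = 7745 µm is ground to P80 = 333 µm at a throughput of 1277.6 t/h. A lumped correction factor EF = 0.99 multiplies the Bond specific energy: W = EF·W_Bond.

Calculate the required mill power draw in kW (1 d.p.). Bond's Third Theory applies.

P = 6373.0 kW

W = 10 Wi (1/√P80 − 1/√F80)  [Bond]
W = 10·11.6·(1/√333 − 1/√7745) = 10·11.6·(0.043437) = 5.0387 kWh/t
With EF = 0.99: W = 5.0387·0.99 = 4.9883 kWh/t
P = W·T = 4.9883·1277.6 = 6373.0 kW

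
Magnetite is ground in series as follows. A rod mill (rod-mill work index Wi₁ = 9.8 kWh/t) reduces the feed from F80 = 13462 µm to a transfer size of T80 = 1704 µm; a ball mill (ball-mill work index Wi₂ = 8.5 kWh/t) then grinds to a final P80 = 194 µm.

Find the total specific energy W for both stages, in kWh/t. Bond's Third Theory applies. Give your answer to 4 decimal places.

W = 5.5729 kWh/t

Bond: W = 10·Wi·(1/√P80 − 1/√F80)
Stage 1 (13462→1704 µm, Wi₁=9.8): W₁ = 10·9.8·(0.024225 − 0.008619) = 1.5294 kWh/t
Stage 2 (1704→194 µm, Wi₂=8.5): W₂ = 10·8.5·(0.071796 − 0.024225) = 4.0435 kWh/t
W = W₁ + W₂ = 1.5294 + 4.0435 = 5.5729 kWh/t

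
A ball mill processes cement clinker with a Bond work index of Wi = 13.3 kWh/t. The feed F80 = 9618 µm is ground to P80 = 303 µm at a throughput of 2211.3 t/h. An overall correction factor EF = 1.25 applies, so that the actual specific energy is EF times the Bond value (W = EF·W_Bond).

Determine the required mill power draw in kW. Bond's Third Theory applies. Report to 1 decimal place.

W_Bond = 10·Wi·(1/√P₈₀ − 1/√F₈₀)
W = 10·13.3·(1/√303 − 1/√9618) = 10·13.3·(0.047252) = 6.2845 kWh/t
Apply correction: 6.2845 × 1.25 = 7.8556 kWh/t
P = W·T = 7.8556·2211.3 = 17371.1 kW

P = 17371.1 kW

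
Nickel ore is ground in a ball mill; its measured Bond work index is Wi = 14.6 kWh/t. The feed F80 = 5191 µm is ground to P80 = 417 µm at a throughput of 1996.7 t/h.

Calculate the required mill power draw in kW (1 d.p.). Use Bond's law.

P = 10229.6 kW

Bond: W = 10·Wi·(1/√P80 − 1/√F80)
W = 10·14.6·(1/√417 − 1/√5191) = 10·14.6·(0.035091) = 5.1232 kWh/t
Power = W × throughput = 5.1232 kWh/t × 1996.7 t/h = 10229.6 kW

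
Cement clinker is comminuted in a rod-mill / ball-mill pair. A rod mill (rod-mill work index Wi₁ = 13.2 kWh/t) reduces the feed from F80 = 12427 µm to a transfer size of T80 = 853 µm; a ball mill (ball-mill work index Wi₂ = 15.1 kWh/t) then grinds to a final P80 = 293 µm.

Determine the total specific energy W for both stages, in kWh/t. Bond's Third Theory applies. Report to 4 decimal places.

W = 6.9869 kWh/t

Bond:  W = 10 Wi (1/√P − 1/√F)
Stage 1 (12427→853 µm, Wi₁=13.2): W₁ = 10·13.2·(0.034239 − 0.008971) = 3.3355 kWh/t
Stage 2 (853→293 µm, Wi₂=15.1): W₂ = 10·15.1·(0.058421 − 0.034239) = 3.6514 kWh/t
W = W₁ + W₂ = 3.3355 + 3.6514 = 6.9869 kWh/t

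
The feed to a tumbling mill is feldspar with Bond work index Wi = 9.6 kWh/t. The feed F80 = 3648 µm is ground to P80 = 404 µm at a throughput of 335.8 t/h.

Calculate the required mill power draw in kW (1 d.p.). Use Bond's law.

W = 10·Wi·(P80^(-½) − F80^(-½))
W = 10·9.6·(1/√404 − 1/√3648) = 10·9.6·(0.033195) = 3.1867 kWh/t
P_mill = W·ṁ = 3.1867·335.8 = 1070.1 kW

P = 1070.1 kW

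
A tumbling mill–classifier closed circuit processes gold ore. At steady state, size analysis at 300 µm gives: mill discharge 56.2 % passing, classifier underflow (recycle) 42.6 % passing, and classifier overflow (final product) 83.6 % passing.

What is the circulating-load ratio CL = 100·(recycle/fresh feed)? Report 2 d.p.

CL = 201.47 %

Two-product formula at 300 µm:
Fd + Rd = Ru + Fo ⇒ R/F = (o−d)/(d−u)
r = (83.6 − 56.2)/(56.2 − 42.6) = 27.4/13.6 = 2.0147
CL = 100·r = 201.47 %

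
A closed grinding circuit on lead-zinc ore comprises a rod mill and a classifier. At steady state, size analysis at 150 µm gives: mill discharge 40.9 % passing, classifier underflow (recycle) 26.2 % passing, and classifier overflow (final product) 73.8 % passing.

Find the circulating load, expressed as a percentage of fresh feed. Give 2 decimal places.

CL = 223.81 %

Classifier node, passing 150 µm:
Fd + Rd = Ru + Fo ⇒ R/F = (o−d)/(d−u)
r = (73.8 − 40.9)/(40.9 − 26.2) = 32.9/14.7 = 2.2381
CL = 100·r = 223.81 %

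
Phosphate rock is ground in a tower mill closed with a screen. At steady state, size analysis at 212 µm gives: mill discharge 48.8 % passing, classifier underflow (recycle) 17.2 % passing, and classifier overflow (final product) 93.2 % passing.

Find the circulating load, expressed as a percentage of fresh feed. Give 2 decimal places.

Mass balance on the −212 µm fraction:
d + r·d = r·u + o → r(d−u) = o−d
r = (93.2 − 48.8)/(48.8 − 17.2) = 44.4/31.6 = 1.4051
CL = 100·r = 140.51 %

CL = 140.51 %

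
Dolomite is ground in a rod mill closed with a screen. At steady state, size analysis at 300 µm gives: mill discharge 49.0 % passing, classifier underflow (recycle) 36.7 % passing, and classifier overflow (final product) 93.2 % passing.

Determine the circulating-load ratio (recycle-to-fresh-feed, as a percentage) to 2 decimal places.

Mass balance on the −300 µm fraction:
r = (o − d)/(d − u)
r = (93.2 − 49.0)/(49.0 − 36.7) = 44.2/12.3 = 3.5935
CL = 100·r = 359.35 %

CL = 359.35 %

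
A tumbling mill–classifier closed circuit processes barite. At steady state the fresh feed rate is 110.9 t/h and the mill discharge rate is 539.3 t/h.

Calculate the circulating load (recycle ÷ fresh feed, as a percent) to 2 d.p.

Steady state: M = F + R.
R = M − F = 539.3 − 110.9 = 428.4 t/h
CL = 100·R/F = 100·428.4/110.9 = 386.29 %

CL = 386.29 %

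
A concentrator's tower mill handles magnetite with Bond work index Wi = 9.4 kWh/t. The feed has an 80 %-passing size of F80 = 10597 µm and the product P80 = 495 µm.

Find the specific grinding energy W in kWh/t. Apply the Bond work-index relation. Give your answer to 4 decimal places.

W = 10 Wi / √P80 − 10 Wi / √F80
1/√495 = 0.044947;  1/√10597 = 0.009714
W = 10·9.4·(0.044947 − 0.009714) = 3.3118 kWh/t

W = 3.3118 kWh/t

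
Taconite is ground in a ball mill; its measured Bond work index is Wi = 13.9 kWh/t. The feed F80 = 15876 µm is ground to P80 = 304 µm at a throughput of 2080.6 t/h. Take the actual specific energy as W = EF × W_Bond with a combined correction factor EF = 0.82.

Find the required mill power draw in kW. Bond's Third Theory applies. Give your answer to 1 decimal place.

Bond:  W = 10 Wi (1/√P − 1/√F)
W = 10·13.9·(1/√304 − 1/√15876) = 10·13.9·(0.049417) = 6.8690 kWh/t
Corrected W = EF·W_Bond = 0.82·6.8690 = 5.6326 kWh/t
P_mill = W·ṁ = 5.6326·2080.6 = 11719.2 kW

P = 11719.2 kW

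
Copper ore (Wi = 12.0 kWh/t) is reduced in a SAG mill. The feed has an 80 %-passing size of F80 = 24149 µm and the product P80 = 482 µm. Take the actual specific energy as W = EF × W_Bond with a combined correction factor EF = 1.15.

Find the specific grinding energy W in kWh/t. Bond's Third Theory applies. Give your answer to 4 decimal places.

Bond: W = 10·Wi·(1/√P80 − 1/√F80)
1/√482 = 0.045549;  1/√24149 = 0.006435
W = 10·12.0·(0.045549 − 0.006435) = 4.6936 kWh/t
With EF = 1.15: W = 4.6936·1.15 = 5.3977 kWh/t

W = 5.3977 kWh/t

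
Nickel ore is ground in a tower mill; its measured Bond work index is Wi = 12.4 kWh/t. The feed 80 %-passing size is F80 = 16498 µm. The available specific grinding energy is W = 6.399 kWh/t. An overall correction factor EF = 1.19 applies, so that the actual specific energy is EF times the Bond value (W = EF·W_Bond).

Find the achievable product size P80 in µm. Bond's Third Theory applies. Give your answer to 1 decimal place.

P80 = 382.2 µm

W_Bond = 10·Wi·(1/√P₈₀ − 1/√F₈₀)
W_Bond = W / EF = 6.399 / 1.19 = 5.3773 kWh/t
P80^-0.5 = F80^-0.5 + W_Bond/(10 Wi)
  = 5.3773/(10·12.4) + 1/√16498 = 0.043365 + 0.007785 = 0.051151
P80 = (1/0.051151)² = 19.5500² = 382.20 µm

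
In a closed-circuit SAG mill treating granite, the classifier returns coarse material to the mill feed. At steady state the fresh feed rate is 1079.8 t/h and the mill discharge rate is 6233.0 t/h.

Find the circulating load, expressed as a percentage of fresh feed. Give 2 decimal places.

CL = 477.24 %

Steady state: M = F + R.
R = M − F = 6233.0 − 1079.8 = 5153.2 t/h
CL = 100·R/F = 100·5153.2/1079.8 = 477.24 %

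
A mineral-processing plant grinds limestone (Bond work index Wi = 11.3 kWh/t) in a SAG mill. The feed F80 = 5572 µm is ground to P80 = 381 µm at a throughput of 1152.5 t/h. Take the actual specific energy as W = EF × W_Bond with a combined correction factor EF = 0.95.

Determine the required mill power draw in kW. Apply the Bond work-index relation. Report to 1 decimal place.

W = 10·Wi·(P80^(-½) − F80^(-½))
W = 10·11.3·(1/√381 − 1/√5572) = 10·11.3·(0.037835) = 4.2754 kWh/t
With EF = 0.95: W = 4.2754·0.95 = 4.0616 kWh/t
Mill draw = 4.0616 × 1152.5 = 4681.0 kW

P = 4681.0 kW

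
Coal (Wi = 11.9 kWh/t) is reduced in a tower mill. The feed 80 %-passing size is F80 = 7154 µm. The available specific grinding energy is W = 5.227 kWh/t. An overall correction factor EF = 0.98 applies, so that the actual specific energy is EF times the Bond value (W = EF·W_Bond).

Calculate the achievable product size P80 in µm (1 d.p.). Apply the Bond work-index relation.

P80 = 311.7 µm

W = 10 Wi (1/√P80 − 1/√F80)  [Bond]
W_Bond = W / EF = 5.227 / 0.98 = 5.3337 kWh/t
P80^(−½) = W_Bond/(10 Wi) + F80^(−½)
  = 5.3337/(10·11.9) + 1/√7154 = 0.044821 + 0.011823 = 0.056644
P80 = (1/0.056644)² = 17.6542² = 311.67 µm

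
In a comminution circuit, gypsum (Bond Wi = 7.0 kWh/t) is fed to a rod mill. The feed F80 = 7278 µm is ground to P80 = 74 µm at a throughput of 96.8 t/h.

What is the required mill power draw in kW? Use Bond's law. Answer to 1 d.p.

P = 708.3 kW

W = 10·Wi·[P80^(−½) − F80^(−½)]
W = 10·7.0·(1/√74 − 1/√7278) = 10·7.0·(0.104526) = 7.3168 kWh/t
Power = W × throughput = 7.3168 kWh/t × 96.8 t/h = 708.3 kW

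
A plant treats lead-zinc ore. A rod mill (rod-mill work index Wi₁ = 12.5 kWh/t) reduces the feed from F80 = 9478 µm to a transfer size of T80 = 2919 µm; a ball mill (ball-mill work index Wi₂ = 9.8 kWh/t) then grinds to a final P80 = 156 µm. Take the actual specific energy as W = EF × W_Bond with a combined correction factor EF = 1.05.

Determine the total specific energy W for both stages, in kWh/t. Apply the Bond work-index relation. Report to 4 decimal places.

W = 7.4152 kWh/t

W_Bond = 10·Wi·(1/√P₈₀ − 1/√F₈₀)
Stage 1 (9478→2919 µm, Wi₁=12.5): W₁ = 10·12.5·(0.018509 − 0.010272) = 1.0297 kWh/t
Stage 2 (2919→156 µm, Wi₂=9.8): W₂ = 10·9.8·(0.080064 − 0.018509) = 6.0324 kWh/t
W = W₁ + W₂ = 1.0297 + 6.0324 = 7.0621 kWh/t
W_actual = 1.05 × 7.0621 = 7.4152 kWh/t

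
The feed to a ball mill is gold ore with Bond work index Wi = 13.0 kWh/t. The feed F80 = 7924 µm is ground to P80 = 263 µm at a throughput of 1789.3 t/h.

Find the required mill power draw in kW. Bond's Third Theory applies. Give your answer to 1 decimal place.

P = 11730.2 kW

W_Bond = 10·Wi·(1/√P₈₀ − 1/√F₈₀)
W = 10·13.0·(1/√263 − 1/√7924) = 10·13.0·(0.050429) = 6.5557 kWh/t
Power = W × throughput = 6.5557 kWh/t × 1789.3 t/h = 11730.2 kW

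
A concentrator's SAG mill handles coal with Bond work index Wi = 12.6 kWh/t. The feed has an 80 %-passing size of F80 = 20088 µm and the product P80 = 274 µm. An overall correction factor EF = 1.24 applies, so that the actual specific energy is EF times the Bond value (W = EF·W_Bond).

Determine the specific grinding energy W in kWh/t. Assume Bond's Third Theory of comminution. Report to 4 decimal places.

W = 8.3364 kWh/t

Bond: W = 10·Wi·(1/√P80 − 1/√F80)
1/√274 = 0.060412;  1/√20088 = 0.007056
W = 10·12.6·(0.060412 − 0.007056) = 6.7229 kWh/t
Corrected W = EF·W_Bond = 1.24·6.7229 = 8.3364 kWh/t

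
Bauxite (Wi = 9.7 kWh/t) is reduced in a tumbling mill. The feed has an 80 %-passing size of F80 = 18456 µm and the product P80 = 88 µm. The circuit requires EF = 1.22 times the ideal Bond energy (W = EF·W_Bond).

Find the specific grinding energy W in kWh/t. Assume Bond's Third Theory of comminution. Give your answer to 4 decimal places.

W = 10 Wi (P80^-0.5 − F80^-0.5)
1/√88 = 0.106600;  1/√18456 = 0.007361
W = 10·9.7·(0.106600 − 0.007361) = 9.6262 kWh/t
W_actual = 1.22 × 9.6262 = 11.7440 kWh/t

W = 11.7440 kWh/t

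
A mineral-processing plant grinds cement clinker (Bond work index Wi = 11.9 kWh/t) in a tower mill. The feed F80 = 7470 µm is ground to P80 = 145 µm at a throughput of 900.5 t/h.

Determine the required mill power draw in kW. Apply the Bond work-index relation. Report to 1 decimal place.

P = 7659.3 kW

Bond: W = 10·Wi·(1/√P80 − 1/√F80)
W = 10·11.9·(1/√145 − 1/√7470) = 10·11.9·(0.071475) = 8.5056 kWh/t
P = W·T = 8.5056·900.5 = 7659.3 kW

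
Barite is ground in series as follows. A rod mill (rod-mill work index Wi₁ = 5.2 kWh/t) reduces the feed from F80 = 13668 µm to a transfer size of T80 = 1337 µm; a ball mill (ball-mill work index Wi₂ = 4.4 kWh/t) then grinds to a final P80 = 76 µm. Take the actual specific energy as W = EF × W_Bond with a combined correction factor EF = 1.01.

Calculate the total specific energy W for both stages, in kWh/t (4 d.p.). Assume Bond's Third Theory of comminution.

Bond: W = 10·Wi·(1/√P80 − 1/√F80)
Stage 1 (13668→1337 µm, Wi₁=5.2): W₁ = 10·5.2·(0.027349 − 0.008554) = 0.9773 kWh/t
Stage 2 (1337→76 µm, Wi₂=4.4): W₂ = 10·4.4·(0.114708 − 0.027349) = 3.8438 kWh/t
W = W₁ + W₂ = 0.9773 + 3.8438 = 4.8211 kWh/t
With EF = 1.01: W = 4.8211·1.01 = 4.8694 kWh/t

W = 4.8694 kWh/t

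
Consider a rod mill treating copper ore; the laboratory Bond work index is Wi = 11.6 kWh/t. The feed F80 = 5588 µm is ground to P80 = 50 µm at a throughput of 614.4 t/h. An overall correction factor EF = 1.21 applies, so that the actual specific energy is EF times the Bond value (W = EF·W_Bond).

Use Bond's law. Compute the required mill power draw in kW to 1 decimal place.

P = 11042.1 kW

W_Bond = 10·Wi·(1/√P₈₀ − 1/√F₈₀)
W = 10·11.6·(1/√50 − 1/√5588) = 10·11.6·(0.128044) = 14.8531 kWh/t
With EF = 1.21: W = 14.8531·1.21 = 17.9722 kWh/t
Mill draw = 17.9722 × 614.4 = 11042.1 kW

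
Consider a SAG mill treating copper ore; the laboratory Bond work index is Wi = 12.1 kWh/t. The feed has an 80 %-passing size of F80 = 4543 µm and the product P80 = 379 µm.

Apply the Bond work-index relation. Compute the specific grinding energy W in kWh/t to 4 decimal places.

W = 4.4201 kWh/t

W = 10 Wi (1/√P80 − 1/√F80)  [Bond]
1/√379 = 0.051367;  1/√4543 = 0.014836
W = 10·12.1·(0.051367 − 0.014836) = 4.4201 kWh/t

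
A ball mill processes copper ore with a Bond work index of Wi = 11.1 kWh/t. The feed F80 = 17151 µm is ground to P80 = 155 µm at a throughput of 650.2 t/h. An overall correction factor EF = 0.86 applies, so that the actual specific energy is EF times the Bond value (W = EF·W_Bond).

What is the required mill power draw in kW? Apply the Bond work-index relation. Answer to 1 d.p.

W = 10 Wi (P80^-0.5 − F80^-0.5)
W = 10·11.1·(1/√155 − 1/√17151) = 10·11.1·(0.072686) = 8.0682 kWh/t
With EF = 0.86: W = 8.0682·0.86 = 6.9386 kWh/t
Mill draw = 6.9386 × 650.2 = 4511.5 kW

P = 4511.5 kW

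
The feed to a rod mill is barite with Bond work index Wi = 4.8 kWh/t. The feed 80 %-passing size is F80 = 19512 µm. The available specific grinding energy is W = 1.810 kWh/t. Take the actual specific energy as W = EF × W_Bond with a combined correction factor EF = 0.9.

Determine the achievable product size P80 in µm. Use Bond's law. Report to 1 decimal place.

W = 10·Wi·(P80^(-½) − F80^(-½))
W_Bond = W / EF = 1.810 / 0.9 = 2.0111 kWh/t
1/√P80 = 1/√F80 + W_Bond/(10·Wi)
  = 2.0111/(10·4.8) + 1/√19512 = 0.041898 + 0.007159 = 0.049057
P80 = (1/0.049057)² = 20.3844² = 415.52 µm

P80 = 415.5 µm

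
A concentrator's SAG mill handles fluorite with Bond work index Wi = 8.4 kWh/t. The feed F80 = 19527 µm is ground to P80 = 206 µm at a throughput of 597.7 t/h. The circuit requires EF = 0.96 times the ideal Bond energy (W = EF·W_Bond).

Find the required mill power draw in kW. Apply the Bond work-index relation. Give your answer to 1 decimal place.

W_Bond = 10·Wi·(1/√P₈₀ − 1/√F₈₀)
W = 10·8.4·(1/√206 − 1/√19527) = 10·8.4·(0.062517) = 5.2514 kWh/t
With EF = 0.96: W = 5.2514·0.96 = 5.0414 kWh/t
P_mill = W·ṁ = 5.0414·597.7 = 3013.2 kW

P = 3013.2 kW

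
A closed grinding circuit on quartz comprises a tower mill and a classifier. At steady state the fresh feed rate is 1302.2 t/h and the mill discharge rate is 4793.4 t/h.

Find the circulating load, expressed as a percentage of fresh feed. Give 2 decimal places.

M = F + R at steady state, so:
R = M − F = 4793.4 − 1302.2 = 3491.2 t/h
CL = 100·R/F = 100·3491.2/1302.2 = 268.10 %

CL = 268.10 %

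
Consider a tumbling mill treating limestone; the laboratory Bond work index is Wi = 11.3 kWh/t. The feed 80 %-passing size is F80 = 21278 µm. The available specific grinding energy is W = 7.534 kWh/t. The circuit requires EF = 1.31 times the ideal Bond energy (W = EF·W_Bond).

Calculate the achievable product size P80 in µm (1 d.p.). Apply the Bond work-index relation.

P80 = 299.8 µm

W_Bond = 10·Wi·(1/√P₈₀ − 1/√F₈₀)
W_Bond = W / EF = 7.534 / 1.31 = 5.7511 kWh/t
P80^-0.5 = F80^-0.5 + W_Bond/(10 Wi)
  = 5.7511/(10·11.3) + 1/√21278 = 0.050895 + 0.006855 = 0.057751
P80 = (1/0.057751)² = 17.3159² = 299.84 µm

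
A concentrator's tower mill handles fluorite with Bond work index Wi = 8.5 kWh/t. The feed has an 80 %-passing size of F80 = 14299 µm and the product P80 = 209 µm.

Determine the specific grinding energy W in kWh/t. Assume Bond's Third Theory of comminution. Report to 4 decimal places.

W = 10 Wi (1/√P80 − 1/√F80)  [Bond]
1/√209 = 0.069171;  1/√14299 = 0.008363
W = 10·8.5·(0.069171 − 0.008363) = 5.1687 kWh/t

W = 5.1687 kWh/t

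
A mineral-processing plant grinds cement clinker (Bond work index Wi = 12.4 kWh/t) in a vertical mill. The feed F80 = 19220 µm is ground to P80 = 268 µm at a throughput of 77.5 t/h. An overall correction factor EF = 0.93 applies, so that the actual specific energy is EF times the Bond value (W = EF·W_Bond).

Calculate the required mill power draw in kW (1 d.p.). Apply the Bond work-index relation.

W = 10 Wi / √P80 − 10 Wi / √F80
W = 10·12.4·(1/√268 − 1/√19220) = 10·12.4·(0.053872) = 6.6801 kWh/t
With EF = 0.93: W = 6.6801·0.93 = 6.2125 kWh/t
Power = W × throughput = 6.2125 kWh/t × 77.5 t/h = 481.5 kW

P = 481.5 kW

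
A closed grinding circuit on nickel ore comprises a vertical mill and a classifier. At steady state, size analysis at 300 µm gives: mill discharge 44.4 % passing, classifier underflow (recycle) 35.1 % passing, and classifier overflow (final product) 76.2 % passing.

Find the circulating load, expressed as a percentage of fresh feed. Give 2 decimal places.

Balance %-passing 300 µm (r = R/F):
Fd + Rd = Ru + Fo ⇒ R/F = (o−d)/(d−u)
r = (76.2 − 44.4)/(44.4 − 35.1) = 31.8/9.3 = 3.4194
CL = 100·r = 341.94 %

CL = 341.94 %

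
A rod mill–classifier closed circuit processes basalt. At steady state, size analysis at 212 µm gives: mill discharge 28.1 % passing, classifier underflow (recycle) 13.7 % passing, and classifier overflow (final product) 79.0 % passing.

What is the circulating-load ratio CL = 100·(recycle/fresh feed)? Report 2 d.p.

CL = 353.47 %

Balance %-passing 212 µm (r = R/F):
(1+r)·d = r·u + o ⇒ r = (o−d)/(d−u)
r = (79.0 − 28.1)/(28.1 − 13.7) = 50.9/14.4 = 3.5347
CL = 100·r = 353.47 %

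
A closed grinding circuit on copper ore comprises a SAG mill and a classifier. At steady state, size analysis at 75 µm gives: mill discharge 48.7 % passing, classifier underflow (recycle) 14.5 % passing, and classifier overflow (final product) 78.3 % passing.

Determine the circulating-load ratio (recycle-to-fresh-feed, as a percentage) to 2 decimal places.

CL = 86.55 %

Mass balance on the −75 µm fraction:
(1+r)d = ru + o → r = (o−d)/(d−u)
r = (78.3 − 48.7)/(48.7 − 14.5) = 29.6/34.2 = 0.8655
CL = 100·r = 86.55 %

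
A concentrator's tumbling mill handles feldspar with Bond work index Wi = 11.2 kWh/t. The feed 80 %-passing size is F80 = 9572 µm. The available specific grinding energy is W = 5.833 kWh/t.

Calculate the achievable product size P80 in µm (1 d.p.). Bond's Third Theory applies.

Bond: W = 10·Wi·(1/√P80 − 1/√F80)
P80^-0.5 = F80^-0.5 + W/(10 Wi)
  = 5.8330/(10·11.2) + 1/√9572 = 0.052080 + 0.010221 = 0.062301
P80 = (1/0.062301)² = 16.0510² = 257.63 µm

P80 = 257.6 µm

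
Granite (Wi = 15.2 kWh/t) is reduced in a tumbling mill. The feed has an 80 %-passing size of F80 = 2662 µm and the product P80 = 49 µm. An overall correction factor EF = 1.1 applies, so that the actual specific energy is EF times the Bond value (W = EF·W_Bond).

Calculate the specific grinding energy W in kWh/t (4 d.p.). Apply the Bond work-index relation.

W = 10·Wi·[P80^(−½) − F80^(−½)]
1/√49 = 0.142857;  1/√2662 = 0.019382
W = 10·15.2·(0.142857 − 0.019382) = 18.7682 kWh/t
With EF = 1.1: W = 18.7682·1.1 = 20.6451 kWh/t

W = 20.6451 kWh/t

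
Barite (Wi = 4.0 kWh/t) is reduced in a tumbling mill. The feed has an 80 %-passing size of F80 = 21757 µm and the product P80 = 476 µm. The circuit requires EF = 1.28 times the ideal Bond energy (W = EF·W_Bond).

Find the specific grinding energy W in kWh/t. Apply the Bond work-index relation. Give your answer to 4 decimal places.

W = 1.9996 kWh/t

Bond:  W = 10 Wi (1/√P − 1/√F)
1/√476 = 0.045835;  1/√21757 = 0.006780
W = 10·4.0·(0.045835 − 0.006780) = 1.5622 kWh/t
Apply correction: 1.5622 × 1.28 = 1.9996 kWh/t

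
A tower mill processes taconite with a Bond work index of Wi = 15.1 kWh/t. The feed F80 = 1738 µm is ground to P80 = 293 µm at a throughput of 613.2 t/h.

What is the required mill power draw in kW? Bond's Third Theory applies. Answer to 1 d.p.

P = 3188.3 kW

W = 10 Wi (P80^-0.5 − F80^-0.5)
W = 10·15.1·(1/√293 − 1/√1738) = 10·15.1·(0.034434) = 5.1995 kWh/t
Mill draw = 5.1995 × 613.2 = 3188.3 kW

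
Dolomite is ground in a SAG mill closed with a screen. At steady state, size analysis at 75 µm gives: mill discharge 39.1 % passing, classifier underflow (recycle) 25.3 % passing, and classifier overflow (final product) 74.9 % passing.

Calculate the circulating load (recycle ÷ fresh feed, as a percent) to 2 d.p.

CL = 259.42 %

Mass balance on the −75 µm fraction:
Fd + Rd = Ru + Fo ⇒ R/F = (o−d)/(d−u)
r = (74.9 − 39.1)/(39.1 − 25.3) = 35.8/13.8 = 2.5942
CL = 100·r = 259.42 %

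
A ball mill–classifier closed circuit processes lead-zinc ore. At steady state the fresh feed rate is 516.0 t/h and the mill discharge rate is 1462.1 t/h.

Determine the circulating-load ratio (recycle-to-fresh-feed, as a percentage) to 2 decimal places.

CL = 183.35 %

Steady state: M = F + R.
R = M − F = 1462.1 − 516.0 = 946.1 t/h
CL = 100·R/F = 100·946.1/516.0 = 183.35 %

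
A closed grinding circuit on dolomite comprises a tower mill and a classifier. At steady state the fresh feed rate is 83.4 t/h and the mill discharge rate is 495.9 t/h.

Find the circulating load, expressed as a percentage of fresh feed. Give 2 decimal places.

Mill node: discharge = fresh + recycle.
R = M − F = 495.9 − 83.4 = 412.5 t/h
CL = 100·R/F = 100·412.5/83.4 = 494.60 %

CL = 494.60 %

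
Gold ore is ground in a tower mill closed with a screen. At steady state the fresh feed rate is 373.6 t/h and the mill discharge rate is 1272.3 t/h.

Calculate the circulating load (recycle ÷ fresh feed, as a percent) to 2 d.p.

Discharge = new feed + return, hence
R = M − F = 1272.3 − 373.6 = 898.7 t/h
CL = 100·R/F = 100·898.7/373.6 = 240.55 %

CL = 240.55 %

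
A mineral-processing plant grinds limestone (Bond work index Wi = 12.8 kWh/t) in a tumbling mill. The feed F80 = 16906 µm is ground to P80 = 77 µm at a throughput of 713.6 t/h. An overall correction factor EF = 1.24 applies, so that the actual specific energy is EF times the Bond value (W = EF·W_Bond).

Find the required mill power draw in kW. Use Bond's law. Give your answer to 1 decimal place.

P = 12036.4 kW

W = 10·Wi·(P80^(-½) − F80^(-½))
W = 10·12.8·(1/√77 − 1/√16906) = 10·12.8·(0.106270) = 13.6025 kWh/t
Apply correction: 13.6025 × 1.24 = 16.8671 kWh/t
Power = W × throughput = 16.8671 kWh/t × 713.6 t/h = 12036.4 kW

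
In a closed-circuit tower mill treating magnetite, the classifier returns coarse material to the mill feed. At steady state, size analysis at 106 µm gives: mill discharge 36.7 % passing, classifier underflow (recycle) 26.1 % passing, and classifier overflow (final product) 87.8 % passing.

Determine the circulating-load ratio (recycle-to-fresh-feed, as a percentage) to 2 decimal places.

Balance %-passing 106 µm (r = R/F):
d + r·d = r·u + o → r(d−u) = o−d
r = (87.8 − 36.7)/(36.7 − 26.1) = 51.1/10.6 = 4.8208
CL = 100·r = 482.08 %

CL = 482.08 %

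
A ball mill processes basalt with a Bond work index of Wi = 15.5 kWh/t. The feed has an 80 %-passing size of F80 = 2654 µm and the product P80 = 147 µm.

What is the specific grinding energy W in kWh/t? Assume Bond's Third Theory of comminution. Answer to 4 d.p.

W = 9.7755 kWh/t

Bond: W = 10·Wi·(1/√P80 − 1/√F80)
1/√147 = 0.082479;  1/√2654 = 0.019411
W = 10·15.5·(0.082479 − 0.019411) = 9.7755 kWh/t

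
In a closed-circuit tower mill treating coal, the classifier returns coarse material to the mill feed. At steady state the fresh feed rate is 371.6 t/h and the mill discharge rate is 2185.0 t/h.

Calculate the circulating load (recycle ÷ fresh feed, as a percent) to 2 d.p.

CL = 488.00 %

Steady state: M = F + R.
R = M − F = 2185.0 − 371.6 = 1813.4 t/h
CL = 100·R/F = 100·1813.4/371.6 = 488.00 %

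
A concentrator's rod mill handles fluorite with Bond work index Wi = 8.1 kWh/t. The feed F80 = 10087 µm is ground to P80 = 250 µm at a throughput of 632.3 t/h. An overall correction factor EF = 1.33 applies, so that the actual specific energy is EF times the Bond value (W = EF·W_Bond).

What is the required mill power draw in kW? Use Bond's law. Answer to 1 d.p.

W = 10 Wi (1/√P80 − 1/√F80)  [Bond]
W = 10·8.1·(1/√250 − 1/√10087) = 10·8.1·(0.053289) = 4.3164 kWh/t
Apply correction: 4.3164 × 1.33 = 5.7408 kWh/t
Mill draw = 5.7408 × 632.3 = 3629.9 kW

P = 3629.9 kW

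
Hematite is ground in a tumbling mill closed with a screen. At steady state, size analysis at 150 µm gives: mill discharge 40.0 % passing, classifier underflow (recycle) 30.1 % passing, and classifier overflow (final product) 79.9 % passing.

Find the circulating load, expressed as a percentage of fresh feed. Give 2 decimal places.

Classifier node, passing 150 µm:
d + r·d = r·u + o → r(d−u) = o−d
r = (79.9 − 40.0)/(40.0 − 30.1) = 39.9/9.9 = 4.0303
CL = 100·r = 403.03 %

CL = 403.03 %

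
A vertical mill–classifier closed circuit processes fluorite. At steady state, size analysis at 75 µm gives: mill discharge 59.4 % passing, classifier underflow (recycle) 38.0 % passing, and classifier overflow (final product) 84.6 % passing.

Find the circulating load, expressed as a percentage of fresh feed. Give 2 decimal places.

Let r = R/F. Size balance at 75 µm:
(1+r)·d = r·u + o ⇒ r = (o−d)/(d−u)
r = (84.6 − 59.4)/(59.4 − 38.0) = 25.2/21.4 = 1.1776
CL = 100·r = 117.76 %

CL = 117.76 %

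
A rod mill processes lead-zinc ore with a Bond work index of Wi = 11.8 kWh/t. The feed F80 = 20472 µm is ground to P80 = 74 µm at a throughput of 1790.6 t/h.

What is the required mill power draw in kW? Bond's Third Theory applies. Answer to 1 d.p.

P = 23085.3 kW

W_Bond = 10·Wi·(1/√P₈₀ − 1/√F₈₀)
W = 10·11.8·(1/√74 − 1/√20472) = 10·11.8·(0.109259) = 12.8925 kWh/t
P = W·T = 12.8925·1790.6 = 23085.3 kW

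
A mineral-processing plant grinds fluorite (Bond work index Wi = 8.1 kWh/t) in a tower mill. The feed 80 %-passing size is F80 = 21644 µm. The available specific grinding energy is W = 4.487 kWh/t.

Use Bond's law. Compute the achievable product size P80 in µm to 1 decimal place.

P80 = 258.5 µm

Bond: W = 10·Wi·(1/√P80 − 1/√F80)
P80^(−½) = W/(10 Wi) + F80^(−½)
  = 4.4870/(10·8.1) + 1/√21644 = 0.055395 + 0.006797 = 0.062192
P80 = (1/0.062192)² = 16.0792² = 258.54 µm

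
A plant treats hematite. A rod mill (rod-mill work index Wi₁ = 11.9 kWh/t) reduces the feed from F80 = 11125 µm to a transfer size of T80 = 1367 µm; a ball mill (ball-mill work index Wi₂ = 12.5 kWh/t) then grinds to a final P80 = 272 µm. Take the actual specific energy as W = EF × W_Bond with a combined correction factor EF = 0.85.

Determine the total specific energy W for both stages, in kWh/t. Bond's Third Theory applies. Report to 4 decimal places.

W = 5.3454 kWh/t

W = 10·Wi·[P80^(−½) − F80^(−½)]
Stage 1 (11125→1367 µm, Wi₁=11.9): W₁ = 10·11.9·(0.027047 − 0.009481) = 2.0903 kWh/t
Stage 2 (1367→272 µm, Wi₂=12.5): W₂ = 10·12.5·(0.060634 − 0.027047) = 4.1984 kWh/t
W = W₁ + W₂ = 2.0903 + 4.1984 = 6.2887 kWh/t
Corrected W = EF·W_Bond = 0.85·6.2887 = 5.3454 kWh/t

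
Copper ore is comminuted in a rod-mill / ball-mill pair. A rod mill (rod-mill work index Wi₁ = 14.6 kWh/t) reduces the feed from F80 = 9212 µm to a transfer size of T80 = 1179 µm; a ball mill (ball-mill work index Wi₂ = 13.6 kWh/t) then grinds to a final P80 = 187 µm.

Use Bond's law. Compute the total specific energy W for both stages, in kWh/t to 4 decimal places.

W = 10 Wi (P80^-0.5 − F80^-0.5)
Stage 1 (9212→1179 µm, Wi₁=14.6): W₁ = 10·14.6·(0.029123 − 0.010419) = 2.7309 kWh/t
Stage 2 (1179→187 µm, Wi₂=13.6): W₂ = 10·13.6·(0.073127 − 0.029123) = 5.9845 kWh/t
W = W₁ + W₂ = 2.7309 + 5.9845 = 8.7154 kWh/t

W = 8.7154 kWh/t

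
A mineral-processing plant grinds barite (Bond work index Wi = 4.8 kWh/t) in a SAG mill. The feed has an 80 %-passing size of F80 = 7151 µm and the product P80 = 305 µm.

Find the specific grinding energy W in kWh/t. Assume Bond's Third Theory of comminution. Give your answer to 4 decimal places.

W = 2.1809 kWh/t

W = 10 Wi (P80^-0.5 − F80^-0.5)
1/√305 = 0.057260;  1/√7151 = 0.011825
W = 10·4.8·(0.057260 − 0.011825) = 2.1809 kWh/t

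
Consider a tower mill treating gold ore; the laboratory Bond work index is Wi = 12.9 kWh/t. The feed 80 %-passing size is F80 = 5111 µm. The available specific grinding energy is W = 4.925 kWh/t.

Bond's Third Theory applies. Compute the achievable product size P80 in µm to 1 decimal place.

W = 10 Wi (1/√P80 − 1/√F80)  [Bond]
⇒ 1/√P80 = W/(10·Wi) + 1/√F80
  = 4.9250/(10·12.9) + 1/√5111 = 0.038178 + 0.013988 = 0.052166
P80 = (1/0.052166)² = 19.1696² = 367.47 µm

P80 = 367.5 µm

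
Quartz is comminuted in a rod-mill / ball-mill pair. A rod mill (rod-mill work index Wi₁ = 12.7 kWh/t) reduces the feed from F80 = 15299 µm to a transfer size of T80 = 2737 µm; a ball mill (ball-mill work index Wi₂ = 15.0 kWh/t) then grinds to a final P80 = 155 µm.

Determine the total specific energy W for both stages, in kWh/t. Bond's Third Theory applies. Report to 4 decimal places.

W = 10.5819 kWh/t

W = 10 Wi (P80^-0.5 − F80^-0.5)
Stage 1 (15299→2737 µm, Wi₁=12.7): W₁ = 10·12.7·(0.019114 − 0.008085) = 1.4008 kWh/t
Stage 2 (2737→155 µm, Wi₂=15.0): W₂ = 10·15.0·(0.080322 − 0.019114) = 9.1811 kWh/t
W = W₁ + W₂ = 1.4008 + 9.1811 = 10.5819 kWh/t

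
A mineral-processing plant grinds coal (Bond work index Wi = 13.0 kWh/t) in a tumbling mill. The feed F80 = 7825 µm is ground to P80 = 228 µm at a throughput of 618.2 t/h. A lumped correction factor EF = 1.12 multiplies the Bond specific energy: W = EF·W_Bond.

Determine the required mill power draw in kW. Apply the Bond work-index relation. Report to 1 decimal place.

P = 4943.5 kW

W = 10 Wi / √P80 − 10 Wi / √F80
W = 10·13.0·(1/√228 − 1/√7825) = 10·13.0·(0.054922) = 7.1399 kWh/t
W_actual = 1.12 × 7.1399 = 7.9966 kWh/t
P_mill = W·ṁ = 7.9966·618.2 = 4943.5 kW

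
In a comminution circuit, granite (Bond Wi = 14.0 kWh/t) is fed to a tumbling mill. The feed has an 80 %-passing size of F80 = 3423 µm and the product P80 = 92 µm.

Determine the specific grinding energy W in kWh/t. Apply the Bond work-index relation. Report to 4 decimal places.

Bond:  W = 10 Wi (1/√P − 1/√F)
1/√92 = 0.104257;  1/√3423 = 0.017092
W = 10·14.0·(0.104257 − 0.017092) = 12.2031 kWh/t

W = 12.2031 kWh/t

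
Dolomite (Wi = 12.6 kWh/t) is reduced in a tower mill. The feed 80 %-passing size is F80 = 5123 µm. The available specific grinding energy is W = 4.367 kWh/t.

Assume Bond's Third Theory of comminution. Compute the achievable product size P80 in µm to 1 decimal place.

P80 = 422.9 µm

W = 10 Wi (P80^-0.5 − F80^-0.5)
1/√P80 = 1/√F80 + W/(10·Wi)
  = 4.3670/(10·12.6) + 1/√5123 = 0.034659 + 0.013971 = 0.048630
P80 = (1/0.048630)² = 20.5634² = 422.85 µm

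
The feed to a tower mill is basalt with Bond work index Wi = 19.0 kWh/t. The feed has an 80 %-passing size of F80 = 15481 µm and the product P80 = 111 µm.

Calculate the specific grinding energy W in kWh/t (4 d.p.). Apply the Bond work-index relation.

W = 10·Wi·(P80^(-½) − F80^(-½))
1/√111 = 0.094916;  1/√15481 = 0.008037
W = 10·19.0·(0.094916 − 0.008037) = 16.5069 kWh/t

W = 16.5069 kWh/t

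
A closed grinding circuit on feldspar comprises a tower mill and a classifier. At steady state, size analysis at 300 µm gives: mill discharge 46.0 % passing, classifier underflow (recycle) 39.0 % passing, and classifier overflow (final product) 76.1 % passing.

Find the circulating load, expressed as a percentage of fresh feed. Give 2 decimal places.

CL = 430.00 %

Mass balance on the −300 µm fraction:
r = (o − d)/(d − u)
r = (76.1 − 46.0)/(46.0 − 39.0) = 30.1/7.0 = 4.3000
CL = 100·r = 430.00 %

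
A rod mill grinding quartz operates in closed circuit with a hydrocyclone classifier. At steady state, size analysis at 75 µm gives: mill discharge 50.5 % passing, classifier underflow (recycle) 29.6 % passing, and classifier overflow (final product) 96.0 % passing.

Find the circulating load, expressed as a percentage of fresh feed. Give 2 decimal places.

CL = 217.70 %

Two-product formula at 75 µm:
d + r·d = r·u + o → r(d−u) = o−d
r = (96.0 − 50.5)/(50.5 − 29.6) = 45.5/20.9 = 2.1770
CL = 100·r = 217.70 %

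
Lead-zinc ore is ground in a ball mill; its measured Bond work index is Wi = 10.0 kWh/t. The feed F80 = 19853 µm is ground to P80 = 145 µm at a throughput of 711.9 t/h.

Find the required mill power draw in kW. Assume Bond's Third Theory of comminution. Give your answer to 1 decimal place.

P = 5406.8 kW

W = 10 Wi (1/√P80 − 1/√F80)  [Bond]
W = 10·10.0·(1/√145 − 1/√19853) = 10·10.0·(0.075948) = 7.5948 kWh/t
Power = W × throughput = 7.5948 kWh/t × 711.9 t/h = 5406.8 kW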